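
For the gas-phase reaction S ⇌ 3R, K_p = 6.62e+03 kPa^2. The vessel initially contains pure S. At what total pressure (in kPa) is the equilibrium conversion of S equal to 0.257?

Let X = conversion of S (basis 1 mol S); extent of reaction ξ = X.
Species balance: n_S = 1 − X; n_R = 3X.
Summing: n_T = 1 + 2X.
K_p = p_R^3 / (p_S) with p_i = (n_i/n_T)·P.
At X = 0.257: the mole-fraction product g(X) = Π y_i^ν_i = 0.2691. Since K_p = g(X)·P^{2}, P = (K_p/g)^(1/2) = (6.62e+03/0.2691)^(1/2) = 157 kPa.

P = 157 kPa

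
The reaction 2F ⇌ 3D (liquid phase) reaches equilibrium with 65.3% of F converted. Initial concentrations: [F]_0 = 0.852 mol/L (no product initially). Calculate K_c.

K_c = 6.65 mol/L

Let X = conversion of F.
Concentrations: [F] = 0.852 − 0.852X; [D] = 1.28X.
At X = 0.653: [F] = 0.296, [D] = 0.835.
K_c = [D]^3 / ([F]^2) = 6.65 mol/L.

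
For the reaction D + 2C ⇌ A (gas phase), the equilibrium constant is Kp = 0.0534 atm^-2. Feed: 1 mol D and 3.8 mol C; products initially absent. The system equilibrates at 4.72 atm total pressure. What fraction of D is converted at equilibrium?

X = 0.401

Basis: 1 mol D initially; let X = conversion of D. Extent ξ = X.
Species balance: n_D = 1 − X; n_C = 3.8 − 2X; n_A = X.
Summing: n_T = 4.8 − 2X.
y_i = n_i/n_T, p_i = y_i·P. Kp = p_A / (p_D p_C^2).
Substituting and setting equal to 0.0534 atm^-2 gives a polynomial in X; the root in (0,1) is X = 0.401.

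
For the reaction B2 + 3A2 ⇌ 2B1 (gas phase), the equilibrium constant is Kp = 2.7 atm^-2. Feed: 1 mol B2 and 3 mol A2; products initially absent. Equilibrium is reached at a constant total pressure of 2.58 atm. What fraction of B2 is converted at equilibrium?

X = 0.608

Let X = conversion of B2 (basis 1 mol B2); extent of reaction ξ = X.
At extent ξ: n_B2 = 1 − X; n_A2 = 3 − 3X; n_B1 = 2X.
Total moles n_T = 4 − 2X.
y_i = n_i/n_T, p_i = y_i·P. Kp = p_B1^2 / (p_B2 p_A2^3).
Setting this equal to 2.7 atm^-2 and taking the physical root (0 < X < 1) gives X = 0.608.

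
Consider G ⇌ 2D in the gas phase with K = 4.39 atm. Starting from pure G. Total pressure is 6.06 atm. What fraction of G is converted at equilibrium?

Take 1 mol G as basis and let X be its fractional conversion, so ξ = X.
At extent ξ: n_G = 1 − X; n_D = 2X.
Summing: n_T = 1 + X.
Mole fractions y_i = n_i/n_T; K = p_D^2 / (p_G) with p_i = y_i·P.
Substituting and setting equal to 4.39 atm gives a polynomial in X; the root in (0,1) is X = 0.392.

X = 0.392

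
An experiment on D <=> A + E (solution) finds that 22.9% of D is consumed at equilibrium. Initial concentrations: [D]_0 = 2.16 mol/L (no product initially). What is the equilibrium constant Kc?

Let X = conversion of D.
Concentrations: [D] = 2.16 − 2.16X; [A] = 2.16X; [E] = 2.16X.
At X = 0.229: [D] = 1.67, [A] = 0.495, [E] = 0.495.
Kc = [A] [E] / ([D]) = 0.147 mol/L.

Kc = 0.147 mol/L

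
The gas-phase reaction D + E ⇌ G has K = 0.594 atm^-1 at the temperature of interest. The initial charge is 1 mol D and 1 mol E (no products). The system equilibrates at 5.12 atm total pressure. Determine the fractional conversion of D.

Basis: 1 mol D initially; let X = conversion of D. Extent ξ = X.
Moles: n_D = 1 − X; n_E = 1 − X; n_G = X.
Summing: n_T = 2 − X.
y_i = n_i/n_T, p_i = y_i·P. K = p_G / (p_D p_E).
This yields a degree-2 equation in X; solving on (0,1), X = 0.503.

X = 0.503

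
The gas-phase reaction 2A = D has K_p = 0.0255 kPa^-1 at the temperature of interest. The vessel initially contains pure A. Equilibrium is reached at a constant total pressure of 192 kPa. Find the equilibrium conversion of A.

X = 0.780

Let X = conversion of A (basis 1 mol A); extent of reaction ξ = 0.5X.
Moles: n_A = 1 − X; n_D = 0.5X.
n_T = Σnᵢ = 1 − 0.5X.
Mole fractions y_i = n_i/n_T; K_p = p_D / (p_A^2) with p_i = y_i·P.
Equating to 0.0255 kPa^-1 and solving on 0 < X < 1: X = 0.780.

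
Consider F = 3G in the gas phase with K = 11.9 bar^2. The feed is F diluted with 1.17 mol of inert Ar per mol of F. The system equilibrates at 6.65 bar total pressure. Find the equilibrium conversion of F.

X = 0.376

Let X = conversion of F (basis 1 mol F); extent of reaction ξ = X.
Moles: n_F = 1 − X; n_G = 3X; n_I = 1.17 (inert).
Total moles n_T = 2.17 + 2X.
Mole fractions y_i = n_i/n_T; K = p_G^3 / (p_F) with p_i = y_i·P.
This yields a degree-3 equation in X; solving on (0,1), X = 0.376.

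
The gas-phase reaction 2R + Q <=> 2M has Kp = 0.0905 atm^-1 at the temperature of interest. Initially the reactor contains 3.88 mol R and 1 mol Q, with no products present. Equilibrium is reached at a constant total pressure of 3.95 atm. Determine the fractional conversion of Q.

X = 0.357

Basis: 1 mol Q initially; let X = conversion of Q. Extent ξ = X.
Moles: n_R = 3.88 − 2X; n_Q = 1 − X; n_M = 2X.
Summing: n_T = 4.88 − X.
With p_i = (n_i/n_T)P, Kp = p_M^2 / (p_R^2 p_Q).
This yields a degree-3 equation in X; solving on (0,1), X = 0.357.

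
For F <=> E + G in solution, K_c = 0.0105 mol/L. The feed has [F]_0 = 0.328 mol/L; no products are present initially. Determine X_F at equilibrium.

Let X = conversion of F; extent ξ = 0.328·X mol/L.
Concentrations: [F] = 0.328 − 0.328X; [E] = 0.328X; [G] = 0.328X.
K_c = [E] [G] / ([F]).
Solving K_c = 0.0105 for X ∈ (0,1): X = 0.164.

X = 0.164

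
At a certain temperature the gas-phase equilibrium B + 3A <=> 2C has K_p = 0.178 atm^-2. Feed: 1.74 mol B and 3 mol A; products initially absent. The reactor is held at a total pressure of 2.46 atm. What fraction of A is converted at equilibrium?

X = 0.383

Take 3 mol A as basis and let X be its fractional conversion, so ξ = X.
Species balance: n_B = 1.74 − X; n_A = 3 − 3X; n_C = 2X.
Total moles n_T = 4.74 − 2X.
y_i = n_i/n_T, p_i = y_i·P. K_p = p_C^2 / (p_B p_A^3).
This yields a degree-4 equation in X; solving on (0,1), X = 0.383.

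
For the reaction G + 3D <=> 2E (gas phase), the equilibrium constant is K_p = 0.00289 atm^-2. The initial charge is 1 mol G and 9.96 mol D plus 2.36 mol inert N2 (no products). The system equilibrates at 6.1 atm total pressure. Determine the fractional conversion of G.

Basis: 1 mol G initially; let X = conversion of G. Extent ξ = X.
At extent ξ: n_G = 1 − X; n_D = 9.96 − 3X; n_E = 2X; n_I = 2.36 (inert).
Summing: n_T = 13.3 − 2X.
With p_i = (n_i/n_T)P, K_p = p_E^2 / (p_G p_D^3).
Setting this equal to 0.00289 atm^-2 and taking the physical root (0 < X < 1) gives X = 0.295.

X = 0.295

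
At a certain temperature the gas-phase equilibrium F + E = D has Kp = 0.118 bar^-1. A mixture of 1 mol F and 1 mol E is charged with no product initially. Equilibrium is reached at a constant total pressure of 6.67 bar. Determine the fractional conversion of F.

Take 1 mol F as basis and let X be its fractional conversion, so ξ = X.
At extent ξ: n_F = 1 − X; n_E = 1 − X; n_D = X.
n_T = Σnᵢ = 2 − X.
Mole fractions y_i = n_i/n_T; Kp = p_D / (p_F p_E) with p_i = y_i·P.
This yields a degree-2 equation in X; solving on (0,1), X = 0.252.

X = 0.252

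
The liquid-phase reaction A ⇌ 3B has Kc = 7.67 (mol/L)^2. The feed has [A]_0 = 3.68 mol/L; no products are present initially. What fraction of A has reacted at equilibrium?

X = 0.251

Let X = conversion of A; extent ξ = 3.68·X mol/L.
Concentrations: [A] = 3.68 − 3.68X; [B] = 11X.
Kc = [B]^3 / ([A]).
Equating to 7.67 (mol/L)^2: the physical root is X = 0.251.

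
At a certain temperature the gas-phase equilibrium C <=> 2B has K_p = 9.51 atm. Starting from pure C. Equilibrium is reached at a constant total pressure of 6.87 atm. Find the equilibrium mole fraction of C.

Let X = conversion of C (basis 1 mol C); extent of reaction ξ = X.
Species balance: n_C = 1 − X; n_B = 2X.
Summing: n_T = 1 + X.
y_i = n_i/n_T, p_i = y_i·P. K_p = p_B^2 / (p_C).
Setting this equal to 9.51 atm and taking the physical root (0 < X < 1) gives X = 0.507.
Then n_C = 0.493, n_T = 1.51, so y_C = 0.327.

y_C = 0.327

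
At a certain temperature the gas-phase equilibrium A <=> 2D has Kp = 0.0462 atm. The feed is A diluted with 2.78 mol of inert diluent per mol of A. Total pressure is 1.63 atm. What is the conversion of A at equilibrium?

Basis: 1 mol A initially; let X = conversion of A. Extent ξ = X.
At extent ξ: n_A = 1 − X; n_D = 2X; n_I = 2.78 (inert).
Total moles n_T = 3.78 + X.
y_i = n_i/n_T, p_i = y_i·P. Kp = p_D^2 / (p_A).
This yields a degree-2 equation in X; solving on (0,1), X = 0.154.

X = 0.154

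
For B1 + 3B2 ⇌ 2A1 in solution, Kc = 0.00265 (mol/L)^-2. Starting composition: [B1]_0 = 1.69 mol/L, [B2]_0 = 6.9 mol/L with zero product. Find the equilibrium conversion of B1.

Let X = conversion of B1; extent ξ = 1.69·X mol/L.
Concentrations: [B1] = 1.69 − 1.69X; [B2] = 6.9 − 5.07X; [A1] = 3.38X.
Kc = [A1]^2 / ([B1] [B2]^3).
Setting equal to 0.00265 and solving for X on (0,1) gives X = 0.236.

X = 0.236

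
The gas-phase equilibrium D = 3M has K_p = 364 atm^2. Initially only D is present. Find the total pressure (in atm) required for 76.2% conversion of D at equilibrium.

Let X = conversion of D (basis 1 mol D); extent of reaction ξ = X.
At extent ξ: n_D = 1 − X; n_M = 3X.
Total moles n_T = 1 + 2X.
K_p = p_M^3 / (p_D) with p_i = (n_i/n_T)·P.
At X = 0.762: the mole-fraction product g(X) = Π y_i^ν_i = 7.879. Since K_p = g(X)·P^{2}, P = (K_p/g)^(1/2) = (364/7.879)^(1/2) = 6.8 atm.

P = 6.8 atm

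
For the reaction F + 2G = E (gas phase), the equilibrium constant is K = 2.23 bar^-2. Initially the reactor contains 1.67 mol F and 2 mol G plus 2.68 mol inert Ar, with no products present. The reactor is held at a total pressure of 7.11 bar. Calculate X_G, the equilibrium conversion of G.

Let X = conversion of G (basis 2 mol G); extent of reaction ξ = X.
Species balance: n_F = 1.67 − X; n_G = 2 − 2X; n_E = X; n_I = 2.68 (inert).
n_T = Σnᵢ = 6.35 − 2X.
Mole fractions y_i = n_i/n_T; K = p_E / (p_F p_G^2) with p_i = y_i·P.
Setting this equal to 2.23 bar^-2 and taking the physical root (0 < X < 1) gives X = 0.788.

X = 0.788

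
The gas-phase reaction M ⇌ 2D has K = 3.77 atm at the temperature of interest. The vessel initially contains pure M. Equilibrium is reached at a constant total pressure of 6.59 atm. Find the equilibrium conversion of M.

X = 0.354

Basis: 1 mol M initially; let X = conversion of M. Extent ξ = X.
Mole table: n_M = 1 − X; n_D = 2X.
n_T = Σnᵢ = 1 + X.
With p_i = (n_i/n_T)P, K = p_D^2 / (p_M).
This yields a degree-2 equation in X; solving on (0,1), X = 0.354.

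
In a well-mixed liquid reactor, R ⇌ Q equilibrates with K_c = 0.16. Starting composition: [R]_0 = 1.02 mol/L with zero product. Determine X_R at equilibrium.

X = 0.138

Let X = conversion of R; extent ξ = 1.02·X mol/L.
Concentrations: [R] = 1.02 − 1.02X; [Q] = 1.02X.
K_c = [Q] / ([R]).
Solving K_c = 0.16 for X ∈ (0,1): X = 0.138.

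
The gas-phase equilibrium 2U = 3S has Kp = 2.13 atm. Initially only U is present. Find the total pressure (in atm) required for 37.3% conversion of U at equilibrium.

P = 5.67 atm

Let X = conversion of U (basis 1 mol U); extent of reaction ξ = 0.5X.
At extent ξ: n_U = 1 − X; n_S = 1.5X.
n_T = Σnᵢ = 1 + 0.5X.
Kp = p_S^3 / (p_U^2) with p_i = (n_i/n_T)·P.
At X = 0.373: the mole-fraction product g(X) = Π y_i^ν_i = 0.3755. Since Kp = g(X)·P^{1}, P = (Kp/g)^(1/1) = (2.13/0.3755)^(1/1) = 5.67 atm.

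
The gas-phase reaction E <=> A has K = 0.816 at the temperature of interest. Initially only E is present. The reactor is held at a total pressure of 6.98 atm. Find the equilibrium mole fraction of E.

Take 1 mol E as basis and let X be its fractional conversion, so ξ = X.
Mole table: n_E = 1 − X; n_A = X.
Total moles n_T = 1 (Δν = 0, constant).
With p_i = (n_i/n_T)P, K = p_A / (p_E).
This yields a degree-1 equation in X; solving on (0,1), X = 0.449.
Then n_E = 0.551, n_T = 1, so y_E = 0.551.

y_E = 0.551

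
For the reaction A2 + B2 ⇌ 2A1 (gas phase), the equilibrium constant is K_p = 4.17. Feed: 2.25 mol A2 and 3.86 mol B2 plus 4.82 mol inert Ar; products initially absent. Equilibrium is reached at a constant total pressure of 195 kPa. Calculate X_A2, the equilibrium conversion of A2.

Let X = conversion of A2 (basis 2.25 mol A2); extent of reaction ξ = 2.25X.
Moles: n_A2 = 2.25 − 2.25X; n_B2 = 3.86 − 2.25X; n_A1 = 4.5X; n_I = 4.82 (inert).
Since Δν = 0, n_T = 10.9 throughout.
Mole fractions y_i = n_i/n_T; K_p = p_A1^2 / (p_A2 p_B2) with p_i = y_i·P.
Setting this equal to 4.17 and taking the physical root (0 < X < 1) gives X = 0.638.

X = 0.638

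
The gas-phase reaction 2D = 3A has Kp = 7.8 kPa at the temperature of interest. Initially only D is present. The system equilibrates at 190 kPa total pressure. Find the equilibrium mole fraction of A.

Let X = conversion of D (basis 1 mol D); extent of reaction ξ = 0.5X.
At extent ξ: n_D = 1 − X; n_A = 1.5X.
n_T = Σnᵢ = 1 + 0.5X.
y_i = n_i/n_T, p_i = y_i·P. Kp = p_A^3 / (p_D^2).
Substituting and setting equal to 7.8 kPa gives a polynomial in X; the root in (0,1) is X = 0.204.
Then n_A = 0.306, n_T = 1.1, so y_A = 0.278.

y_A = 0.278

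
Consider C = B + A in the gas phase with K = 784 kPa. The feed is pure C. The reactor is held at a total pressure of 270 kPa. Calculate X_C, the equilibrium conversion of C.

X = 0.862

Take 1 mol C as basis and let X be its fractional conversion, so ξ = X.
Species balance: n_C = 1 − X; n_B = X; n_A = X.
n_T = Σnᵢ = 1 + X.
With p_i = (n_i/n_T)P, K = p_B p_A / (p_C).
Substituting and setting equal to 784 kPa gives a polynomial in X; the root in (0,1) is X = 0.862.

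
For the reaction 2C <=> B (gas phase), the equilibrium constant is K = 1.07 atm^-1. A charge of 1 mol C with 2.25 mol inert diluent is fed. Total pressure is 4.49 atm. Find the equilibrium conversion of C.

Basis: 1 mol C initially; let X = conversion of C. Extent ξ = 0.5X.
Mole table: n_C = 1 − X; n_B = 0.5X; n_I = 2.25 (inert).
n_T = Σnᵢ = 3.25 − 0.5X.
Mole fractions y_i = n_i/n_T; K = p_B / (p_C^2) with p_i = y_i·P.
Substituting and setting equal to 1.07 atm^-1 gives a polynomial in X; the root in (0,1) is X = 0.578.

X = 0.578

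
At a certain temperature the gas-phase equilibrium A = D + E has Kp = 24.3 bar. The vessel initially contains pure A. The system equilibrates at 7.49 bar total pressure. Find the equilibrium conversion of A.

Let X = conversion of A (basis 1 mol A); extent of reaction ξ = X.
Species balance: n_A = 1 − X; n_D = X; n_E = X.
Summing: n_T = 1 + X.
With p_i = (n_i/n_T)P, Kp = p_D p_E / (p_A).
Setting this equal to 24.3 bar and taking the physical root (0 < X < 1) gives X = 0.874.

X = 0.874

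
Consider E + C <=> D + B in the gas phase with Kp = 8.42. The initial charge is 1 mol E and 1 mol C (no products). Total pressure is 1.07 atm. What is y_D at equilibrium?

Basis: 1 mol E initially; let X = conversion of E. Extent ξ = X.
Moles: n_E = 1 − X; n_C = 1 − X; n_D = X; n_B = X.
Total moles n_T = 2 (Δν = 0, constant).
With p_i = (n_i/n_T)P, Kp = p_D p_B / (p_E p_C).
Substituting and setting equal to 8.42 gives a polynomial in X; the root in (0,1) is X = 0.744.
Then n_D = 0.744, n_T = 2, so y_D = 0.372.

y_D = 0.372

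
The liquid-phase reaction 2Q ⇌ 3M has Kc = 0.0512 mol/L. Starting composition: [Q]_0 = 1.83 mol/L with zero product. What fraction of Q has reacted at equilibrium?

Let X = conversion of Q; extent ξ = 1.83X/2 mol/L.
Concentrations: [Q] = 1.83 − 1.83X; [M] = 2.75X.
Kc = [M]^3 / ([Q]^2).
Setting equal to 0.0512 and solving for X on (0,1) gives X = 0.178.

X = 0.178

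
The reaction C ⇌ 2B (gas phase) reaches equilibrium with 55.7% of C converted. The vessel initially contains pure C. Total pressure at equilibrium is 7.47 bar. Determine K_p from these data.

Let X = conversion of C (basis 1 mol C); extent of reaction ξ = X.
Species balance: n_C = 1 − X; n_B = 2X.
Total moles n_T = 1 + X.
At X = 0.557: n_C = 0.443, n_B = 1.11, n_T = 1.56.
p_i = (n_i/n_T)·P. K_p = p_B^2 / (p_C) = 13.4 bar.

K_p = 13.4 bar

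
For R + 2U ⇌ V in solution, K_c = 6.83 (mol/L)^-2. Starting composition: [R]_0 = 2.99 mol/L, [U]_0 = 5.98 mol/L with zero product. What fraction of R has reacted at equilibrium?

Let X = conversion of R; extent ξ = 2.99·X mol/L.
Concentrations: [R] = 2.99 − 2.99X; [U] = 5.98 − 5.98X; [V] = 2.99X.
K_c = [V] / ([R] [U]^2).
Equating to 6.83 (mol/L)^-2: the physical root is X = 0.849.

X = 0.849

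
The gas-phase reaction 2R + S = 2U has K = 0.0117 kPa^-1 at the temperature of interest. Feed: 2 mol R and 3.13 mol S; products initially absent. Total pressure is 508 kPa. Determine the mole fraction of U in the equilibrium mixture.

y_U = 0.287

Basis: 2 mol R initially; let X = conversion of R. Extent ξ = X.
Moles: n_R = 2 − 2X; n_S = 3.13 − X; n_U = 2X.
Summing: n_T = 5.13 − X.
With p_i = (n_i/n_T)P, K = p_U^2 / (p_R^2 p_S).
This yields a degree-3 equation in X; solving on (0,1), X = 0.645.
Then n_U = 1.29, n_T = 4.49, so y_U = 0.287.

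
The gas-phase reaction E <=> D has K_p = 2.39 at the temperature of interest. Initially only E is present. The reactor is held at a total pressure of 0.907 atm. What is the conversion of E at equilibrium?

Basis: 1 mol E initially; let X = conversion of E. Extent ξ = X.
Mole table: n_E = 1 − X; n_D = X.
Since Δν = 0, n_T = 1 throughout.
Mole fractions y_i = n_i/n_T; K_p = p_D / (p_E) with p_i = y_i·P.
Setting this equal to 2.39 and taking the physical root (0 < X < 1) gives X = 0.705.

X = 0.705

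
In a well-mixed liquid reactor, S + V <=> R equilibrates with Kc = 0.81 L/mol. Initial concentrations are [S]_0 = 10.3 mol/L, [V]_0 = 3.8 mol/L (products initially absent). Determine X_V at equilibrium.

X = 0.851

Let X = conversion of V; extent ξ = 3.8·X mol/L.
Concentrations: [S] = 10.3 − 3.8X; [V] = 3.8 − 3.8X; [R] = 3.8X.
Kc = [R] / ([S] [V]).
Equating to 0.81 L/mol: the physical root is X = 0.851.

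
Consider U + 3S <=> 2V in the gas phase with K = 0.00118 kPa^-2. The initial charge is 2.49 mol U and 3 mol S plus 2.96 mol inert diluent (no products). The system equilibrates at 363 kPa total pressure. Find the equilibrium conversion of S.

X = 0.753

Take 3 mol S as basis and let X be its fractional conversion, so ξ = X.
At extent ξ: n_U = 2.49 − X; n_S = 3 − 3X; n_V = 2X; n_I = 2.96 (inert).
Total moles n_T = 8.45 − 2X.
Mole fractions y_i = n_i/n_T; K = p_V^2 / (p_U p_S^3) with p_i = y_i·P.
Equating to 0.00118 kPa^-2 and solving on 0 < X < 1: X = 0.753.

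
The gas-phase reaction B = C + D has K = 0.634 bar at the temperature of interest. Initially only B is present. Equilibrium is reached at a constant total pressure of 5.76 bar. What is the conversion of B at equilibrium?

Let X = conversion of B (basis 1 mol B); extent of reaction ξ = X.
At extent ξ: n_B = 1 − X; n_C = X; n_D = X.
Summing: n_T = 1 + X.
With p_i = (n_i/n_T)P, K = p_C p_D / (p_B).
Substituting and setting equal to 0.634 bar gives a polynomial in X; the root in (0,1) is X = 0.315.

X = 0.315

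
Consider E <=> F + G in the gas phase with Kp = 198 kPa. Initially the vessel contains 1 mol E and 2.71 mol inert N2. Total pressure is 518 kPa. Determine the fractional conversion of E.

X = 0.705

Basis: 1 mol E initially; let X = conversion of E. Extent ξ = X.
Species balance: n_E = 1 − X; n_F = X; n_G = X; n_I = 2.71 (inert).
Summing: n_T = 3.71 + X.
With p_i = (n_i/n_T)P, Kp = p_F p_G / (p_E).
Setting this equal to 198 kPa and taking the physical root (0 < X < 1) gives X = 0.705.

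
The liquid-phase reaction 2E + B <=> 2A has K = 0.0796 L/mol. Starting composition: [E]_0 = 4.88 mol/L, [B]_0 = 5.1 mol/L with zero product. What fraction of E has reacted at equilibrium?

X = 0.367

Let X = conversion of E; extent ξ = 4.88X/2 mol/L.
Concentrations: [E] = 4.88 − 4.88X; [B] = 5.1 − 2.44X; [A] = 4.88X.
K = [A]^2 / ([E]^2 [B]).
Solving K = 0.0796 for X ∈ (0,1): X = 0.367.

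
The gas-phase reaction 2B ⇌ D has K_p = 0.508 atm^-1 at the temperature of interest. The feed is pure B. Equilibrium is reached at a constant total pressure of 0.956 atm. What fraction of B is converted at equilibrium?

X = 0.417

Take 1 mol B as basis and let X be its fractional conversion, so ξ = 0.5X.
Species balance: n_B = 1 − X; n_D = 0.5X.
Summing: n_T = 1 − 0.5X.
Mole fractions y_i = n_i/n_T; K_p = p_D / (p_B^2) with p_i = y_i·P.
Equating to 0.508 atm^-1 and solving on 0 < X < 1: X = 0.417.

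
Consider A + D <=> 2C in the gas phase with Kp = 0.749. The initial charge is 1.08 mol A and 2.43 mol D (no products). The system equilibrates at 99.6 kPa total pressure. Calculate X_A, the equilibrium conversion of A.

Basis: 1.08 mol A initially; let X = conversion of A. Extent ξ = 1.08X.
Species balance: n_A = 1.08 − 1.08X; n_D = 2.43 − 1.08X; n_C = 2.16X.
Since Δν = 0, n_T = 3.51 throughout.
Mole fractions y_i = n_i/n_T; Kp = p_C^2 / (p_A p_D) with p_i = y_i·P.
Substituting and setting equal to 0.749 gives a polynomial in X; the root in (0,1) is X = 0.437.

X = 0.437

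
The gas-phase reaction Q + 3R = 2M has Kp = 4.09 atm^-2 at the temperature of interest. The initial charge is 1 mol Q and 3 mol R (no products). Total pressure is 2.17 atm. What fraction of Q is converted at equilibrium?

X = 0.614

Let X = conversion of Q (basis 1 mol Q); extent of reaction ξ = X.
Species balance: n_Q = 1 − X; n_R = 3 − 3X; n_M = 2X.
Total moles n_T = 4 − 2X.
Mole fractions y_i = n_i/n_T; Kp = p_M^2 / (p_Q p_R^3) with p_i = y_i·P.
Equating to 4.09 atm^-2 and solving on 0 < X < 1: X = 0.614.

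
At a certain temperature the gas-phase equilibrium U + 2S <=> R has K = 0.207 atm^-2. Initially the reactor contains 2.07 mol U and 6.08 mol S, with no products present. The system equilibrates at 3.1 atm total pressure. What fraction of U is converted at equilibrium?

X = 0.469

Take 2.07 mol U as basis and let X be its fractional conversion, so ξ = 2.07X.
Moles: n_U = 2.07 − 2.07X; n_S = 6.08 − 4.14X; n_R = 2.07X.
Summing: n_T = 8.15 − 4.14X.
y_i = n_i/n_T, p_i = y_i·P. K = p_R / (p_U p_S^2).
Equating to 0.207 atm^-2 and solving on 0 < X < 1: X = 0.469.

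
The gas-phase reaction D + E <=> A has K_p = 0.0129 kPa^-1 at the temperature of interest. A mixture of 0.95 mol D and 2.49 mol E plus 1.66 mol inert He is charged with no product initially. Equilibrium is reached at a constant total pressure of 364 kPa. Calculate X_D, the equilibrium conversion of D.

X = 0.662

Let X = conversion of D (basis 0.95 mol D); extent of reaction ξ = 0.95X.
Species balance: n_D = 0.95 − 0.95X; n_E = 2.49 − 0.95X; n_A = 0.95X; n_I = 1.66 (inert).
Summing: n_T = 5.1 − 0.95X.
Mole fractions y_i = n_i/n_T; K_p = p_A / (p_D p_E) with p_i = y_i·P.
Setting this equal to 0.0129 kPa^-1 and taking the physical root (0 < X < 1) gives X = 0.662.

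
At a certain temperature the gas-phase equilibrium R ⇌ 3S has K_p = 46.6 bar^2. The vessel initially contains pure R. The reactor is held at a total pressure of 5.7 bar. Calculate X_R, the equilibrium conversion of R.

Let X = conversion of R (basis 1 mol R); extent of reaction ξ = X.
At extent ξ: n_R = 1 − X; n_S = 3X.
Total moles n_T = 1 + 2X.
y_i = n_i/n_T, p_i = y_i·P. K_p = p_S^3 / (p_R).
This yields a degree-3 equation in X; solving on (0,1), X = 0.473.

X = 0.473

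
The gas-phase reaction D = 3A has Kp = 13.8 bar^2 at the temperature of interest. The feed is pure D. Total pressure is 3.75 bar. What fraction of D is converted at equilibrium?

X = 0.414

Let X = conversion of D (basis 1 mol D); extent of reaction ξ = X.
Mole table: n_D = 1 − X; n_A = 3X.
Summing: n_T = 1 + 2X.
y_i = n_i/n_T, p_i = y_i·P. Kp = p_A^3 / (p_D).
This yields a degree-3 equation in X; solving on (0,1), X = 0.414.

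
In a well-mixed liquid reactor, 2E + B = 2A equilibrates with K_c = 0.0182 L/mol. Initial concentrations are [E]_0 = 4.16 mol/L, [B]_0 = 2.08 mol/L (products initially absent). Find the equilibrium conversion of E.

Let X = conversion of E; extent ξ = 4.16X/2 mol/L.
Concentrations: [E] = 4.16 − 4.16X; [B] = 2.08 − 2.08X; [A] = 4.16X.
K_c = [A]^2 / ([E]^2 [B]).
Equating to 0.0182 L/mol: the physical root is X = 0.152.

X = 0.152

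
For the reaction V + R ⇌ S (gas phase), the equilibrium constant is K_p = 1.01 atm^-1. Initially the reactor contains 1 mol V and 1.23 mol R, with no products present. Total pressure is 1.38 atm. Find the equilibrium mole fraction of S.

y_S = 0.211

Take 1 mol V as basis and let X be its fractional conversion, so ξ = X.
Species balance: n_V = 1 − X; n_R = 1.23 − X; n_S = X.
Summing: n_T = 2.23 − X.
With p_i = (n_i/n_T)P, K_p = p_S / (p_V p_R).
Setting this equal to 1.01 atm^-1 and taking the physical root (0 < X < 1) gives X = 0.389.
Then n_S = 0.389, n_T = 1.84, so y_S = 0.211.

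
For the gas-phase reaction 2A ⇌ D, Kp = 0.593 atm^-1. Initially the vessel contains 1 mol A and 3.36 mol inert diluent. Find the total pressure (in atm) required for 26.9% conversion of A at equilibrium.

Let X = conversion of A (basis 1 mol A); extent of reaction ξ = 0.5X.
Mole table: n_A = 1 − X; n_D = 0.5X; n_I = 3.36 (inert).
Total moles n_T = 4.36 − 0.5X.
Kp = p_D / (p_A^2) with p_i = (n_i/n_T)·P.
At X = 0.269: the mole-fraction product g(X) = Π y_i^ν_i = 1.064. Since Kp = g(X)·P^{-1}, P = (g/Kp)^(1/1) = (1.064/0.593)^(1/1) = 1.79 atm.

P = 1.79 atm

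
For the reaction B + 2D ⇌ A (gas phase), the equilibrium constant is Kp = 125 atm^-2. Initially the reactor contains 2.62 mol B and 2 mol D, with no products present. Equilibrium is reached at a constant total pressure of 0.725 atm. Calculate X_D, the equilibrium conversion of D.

X = 0.875

Let X = conversion of D (basis 2 mol D); extent of reaction ξ = X.
Mole table: n_B = 2.62 − X; n_D = 2 − 2X; n_A = X.
Total moles n_T = 4.62 − 2X.
y_i = n_i/n_T, p_i = y_i·P. Kp = p_A / (p_B p_D^2).
Substituting and setting equal to 125 atm^-2 gives a polynomial in X; the root in (0,1) is X = 0.875.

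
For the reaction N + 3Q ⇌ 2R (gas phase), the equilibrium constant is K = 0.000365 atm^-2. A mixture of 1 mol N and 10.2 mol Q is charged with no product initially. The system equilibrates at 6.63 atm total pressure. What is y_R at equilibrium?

Basis: 1 mol N initially; let X = conversion of N. Extent ξ = X.
Moles: n_N = 1 − X; n_Q = 10.2 − 3X; n_R = 2X.
n_T = Σnᵢ = 11.2 − 2X.
Mole fractions y_i = n_i/n_T; K = p_R^2 / (p_N p_Q^3) with p_i = y_i·P.
Substituting and setting equal to 0.000365 atm^-2 gives a polynomial in X; the root in (0,1) is X = 0.161.
Then n_R = 0.323, n_T = 10.9, so y_R = 0.030.

y_R = 0.030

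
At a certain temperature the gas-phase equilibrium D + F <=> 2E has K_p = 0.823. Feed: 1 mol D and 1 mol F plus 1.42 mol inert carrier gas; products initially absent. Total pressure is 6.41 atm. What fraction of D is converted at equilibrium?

X = 0.312

Let X = conversion of D (basis 1 mol D); extent of reaction ξ = X.
Species balance: n_D = 1 − X; n_F = 1 − X; n_E = 2X; n_I = 1.42 (inert).
Since Δν = 0, n_T = 3.42 throughout.
Mole fractions y_i = n_i/n_T; K_p = p_E^2 / (p_D p_F) with p_i = y_i·P.
This yields a degree-2 equation in X; solving on (0,1), X = 0.312.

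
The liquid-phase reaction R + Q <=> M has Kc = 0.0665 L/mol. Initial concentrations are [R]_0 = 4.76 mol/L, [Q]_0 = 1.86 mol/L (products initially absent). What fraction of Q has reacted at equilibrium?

Let X = conversion of Q; extent ξ = 1.86·X mol/L.
Concentrations: [R] = 4.76 − 1.86X; [Q] = 1.86 − 1.86X; [M] = 1.86X.
Kc = [M] / ([R] [Q]).
Solving Kc = 0.0665 for X ∈ (0,1): X = 0.224.

X = 0.224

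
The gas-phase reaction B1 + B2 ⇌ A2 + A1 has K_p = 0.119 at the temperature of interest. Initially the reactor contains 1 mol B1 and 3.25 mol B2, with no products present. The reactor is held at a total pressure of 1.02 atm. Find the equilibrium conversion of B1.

X = 0.435

Basis: 1 mol B1 initially; let X = conversion of B1. Extent ξ = X.
Mole table: n_B1 = 1 − X; n_B2 = 3.25 − X; n_A2 = X; n_A1 = X.
n_T stays at 4.25 (no change in mole number).
With p_i = (n_i/n_T)P, K_p = p_A2 p_A1 / (p_B1 p_B2).
This yields a degree-2 equation in X; solving on (0,1), X = 0.435.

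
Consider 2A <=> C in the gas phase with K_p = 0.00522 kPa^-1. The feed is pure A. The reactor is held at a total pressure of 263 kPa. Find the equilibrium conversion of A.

Take 1 mol A as basis and let X be its fractional conversion, so ξ = 0.5X.
At extent ξ: n_A = 1 − X; n_C = 0.5X.
Summing: n_T = 1 − 0.5X.
y_i = n_i/n_T, p_i = y_i·P. K_p = p_C / (p_A^2).
Setting this equal to 0.00522 kPa^-1 and taking the physical root (0 < X < 1) gives X = 0.608.

X = 0.608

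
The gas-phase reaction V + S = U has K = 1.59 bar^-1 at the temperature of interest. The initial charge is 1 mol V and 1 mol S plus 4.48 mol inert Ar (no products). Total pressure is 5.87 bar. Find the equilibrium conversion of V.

Basis: 1 mol V initially; let X = conversion of V. Extent ξ = X.
At extent ξ: n_V = 1 − X; n_S = 1 − X; n_U = X; n_I = 4.48 (inert).
n_T = Σnᵢ = 6.48 − X.
y_i = n_i/n_T, p_i = y_i·P. K = p_U / (p_V p_S).
Equating to 1.59 bar^-1 and solving on 0 < X < 1: X = 0.457.

X = 0.457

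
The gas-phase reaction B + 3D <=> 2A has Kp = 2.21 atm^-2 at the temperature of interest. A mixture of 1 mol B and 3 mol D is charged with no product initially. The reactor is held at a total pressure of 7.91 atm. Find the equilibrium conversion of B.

X = 0.752

Let X = conversion of B (basis 1 mol B); extent of reaction ξ = X.
Mole table: n_B = 1 − X; n_D = 3 − 3X; n_A = 2X.
Total moles n_T = 4 − 2X.
Mole fractions y_i = n_i/n_T; Kp = p_A^2 / (p_B p_D^3) with p_i = y_i·P.
Setting this equal to 2.21 atm^-2 and taking the physical root (0 < X < 1) gives X = 0.752.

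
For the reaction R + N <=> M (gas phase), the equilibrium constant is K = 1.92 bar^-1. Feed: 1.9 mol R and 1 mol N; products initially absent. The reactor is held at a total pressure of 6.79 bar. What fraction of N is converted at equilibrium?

X = 0.869

Let X = conversion of N (basis 1 mol N); extent of reaction ξ = X.
At extent ξ: n_R = 1.9 − X; n_N = 1 − X; n_M = X.
n_T = Σnᵢ = 2.9 − X.
Mole fractions y_i = n_i/n_T; K = p_M / (p_R p_N) with p_i = y_i·P.
Substituting and setting equal to 1.92 bar^-1 gives a polynomial in X; the root in (0,1) is X = 0.869.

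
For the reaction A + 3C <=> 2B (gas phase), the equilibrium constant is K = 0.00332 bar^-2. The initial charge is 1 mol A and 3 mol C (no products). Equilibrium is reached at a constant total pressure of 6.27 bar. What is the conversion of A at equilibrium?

X = 0.175

Basis: 1 mol A initially; let X = conversion of A. Extent ξ = X.
Species balance: n_A = 1 − X; n_C = 3 − 3X; n_B = 2X.
Summing: n_T = 4 − 2X.
With p_i = (n_i/n_T)P, K = p_B^2 / (p_A p_C^3).
Setting this equal to 0.00332 bar^-2 and taking the physical root (0 < X < 1) gives X = 0.175.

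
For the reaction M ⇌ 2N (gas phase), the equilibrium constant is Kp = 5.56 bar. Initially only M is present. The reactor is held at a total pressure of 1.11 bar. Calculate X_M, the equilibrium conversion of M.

Basis: 1 mol M initially; let X = conversion of M. Extent ξ = X.
Moles: n_M = 1 − X; n_N = 2X.
Total moles n_T = 1 + X.
y_i = n_i/n_T, p_i = y_i·P. Kp = p_N^2 / (p_M).
Setting this equal to 5.56 bar and taking the physical root (0 < X < 1) gives X = 0.746.

X = 0.746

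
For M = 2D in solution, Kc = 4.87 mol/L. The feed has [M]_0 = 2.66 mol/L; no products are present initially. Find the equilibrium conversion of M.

X = 0.485

Let X = conversion of M; extent ξ = 2.66·X mol/L.
Concentrations: [M] = 2.66 − 2.66X; [D] = 5.32X.
Kc = [D]^2 / ([M]).
Solving Kc = 4.87 for X ∈ (0,1): X = 0.485.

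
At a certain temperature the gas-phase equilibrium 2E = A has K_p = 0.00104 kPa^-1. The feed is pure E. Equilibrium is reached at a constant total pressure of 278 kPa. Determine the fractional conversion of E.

Basis: 1 mol E initially; let X = conversion of E. Extent ξ = 0.5X.
At extent ξ: n_E = 1 − X; n_A = 0.5X.
n_T = Σnᵢ = 1 − 0.5X.
y_i = n_i/n_T, p_i = y_i·P. K_p = p_A / (p_E^2).
Equating to 0.00104 kPa^-1 and solving on 0 < X < 1: X = 0.319.

X = 0.319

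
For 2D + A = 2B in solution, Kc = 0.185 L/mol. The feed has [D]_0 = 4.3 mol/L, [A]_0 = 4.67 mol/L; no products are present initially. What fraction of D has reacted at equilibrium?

X = 0.453

Let X = conversion of D; extent ξ = 4.3X/2 mol/L.
Concentrations: [D] = 4.3 − 4.3X; [A] = 4.67 − 2.15X; [B] = 4.3X.
Kc = [B]^2 / ([D]^2 [A]).
Solving Kc = 0.185 for X ∈ (0,1): X = 0.453.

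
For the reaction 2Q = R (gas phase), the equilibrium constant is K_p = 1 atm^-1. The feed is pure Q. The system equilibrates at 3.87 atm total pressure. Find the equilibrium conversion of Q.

Basis: 1 mol Q initially; let X = conversion of Q. Extent ξ = 0.5X.
At extent ξ: n_Q = 1 − X; n_R = 0.5X.
Summing: n_T = 1 − 0.5X.
Mole fractions y_i = n_i/n_T; K_p = p_R / (p_Q^2) with p_i = y_i·P.
This yields a degree-2 equation in X; solving on (0,1), X = 0.754.

X = 0.754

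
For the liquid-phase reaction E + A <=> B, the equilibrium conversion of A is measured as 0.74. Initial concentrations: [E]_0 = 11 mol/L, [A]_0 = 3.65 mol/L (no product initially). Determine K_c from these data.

Let X = conversion of A.
Concentrations: [E] = 11 − 3.65X; [A] = 3.65 − 3.65X; [B] = 3.65X.
At X = 0.74: [E] = 8.3, [A] = 0.949, [B] = 2.7.
K_c = [B] / ([E] [A]) = 0.343 L/mol.

K_c = 0.343 L/mol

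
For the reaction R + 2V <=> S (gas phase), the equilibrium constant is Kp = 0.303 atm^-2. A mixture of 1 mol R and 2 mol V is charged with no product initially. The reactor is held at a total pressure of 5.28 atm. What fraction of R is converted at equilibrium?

Basis: 1 mol R initially; let X = conversion of R. Extent ξ = X.
Moles: n_R = 1 − X; n_V = 2 − 2X; n_S = X.
n_T = Σnᵢ = 3 − 2X.
With p_i = (n_i/n_T)P, Kp = p_S / (p_R p_V^2).
Setting this equal to 0.303 atm^-2 and taking the physical root (0 < X < 1) gives X = 0.615.

X = 0.615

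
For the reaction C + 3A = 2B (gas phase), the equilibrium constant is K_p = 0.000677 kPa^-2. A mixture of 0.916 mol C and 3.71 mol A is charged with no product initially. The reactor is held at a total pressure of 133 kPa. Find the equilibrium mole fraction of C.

y_C = 0.082

Take 0.916 mol C as basis and let X be its fractional conversion, so ξ = 0.916X.
Species balance: n_C = 0.916 − 0.916X; n_A = 3.71 − 2.75X; n_B = 1.83X.
Total moles n_T = 4.63 − 1.83X.
With p_i = (n_i/n_T)P, K_p = p_B^2 / (p_C p_A^3).
Setting this equal to 0.000677 kPa^-2 and taking the physical root (0 < X < 1) gives X = 0.702.
Then n_C = 0.273, n_T = 3.34, so y_C = 0.082.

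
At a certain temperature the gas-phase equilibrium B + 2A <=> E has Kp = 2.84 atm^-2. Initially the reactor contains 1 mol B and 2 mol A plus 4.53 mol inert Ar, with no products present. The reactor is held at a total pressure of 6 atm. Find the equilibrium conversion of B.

Basis: 1 mol B initially; let X = conversion of B. Extent ξ = X.
Mole table: n_B = 1 − X; n_A = 2 − 2X; n_E = X; n_I = 4.53 (inert).
n_T = Σnᵢ = 7.53 − 2X.
With p_i = (n_i/n_T)P, Kp = p_E / (p_B p_A^2).
Equating to 2.84 atm^-2 and solving on 0 < X < 1: X = 0.610.

X = 0.610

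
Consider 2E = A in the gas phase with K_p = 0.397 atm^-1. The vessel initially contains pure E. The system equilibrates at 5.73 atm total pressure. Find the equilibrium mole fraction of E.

y_E = 0.479

Basis: 1 mol E initially; let X = conversion of E. Extent ξ = 0.5X.
Mole table: n_E = 1 − X; n_A = 0.5X.
n_T = Σnᵢ = 1 − 0.5X.
y_i = n_i/n_T, p_i = y_i·P. K_p = p_A / (p_E^2).
Equating to 0.397 atm^-1 and solving on 0 < X < 1: X = 0.685.
Then n_E = 0.315, n_T = 0.657, so y_E = 0.479.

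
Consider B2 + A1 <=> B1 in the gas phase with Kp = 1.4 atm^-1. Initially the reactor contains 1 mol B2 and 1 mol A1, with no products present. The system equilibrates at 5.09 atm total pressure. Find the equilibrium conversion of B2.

X = 0.649

Let X = conversion of B2 (basis 1 mol B2); extent of reaction ξ = X.
At extent ξ: n_B2 = 1 − X; n_A1 = 1 − X; n_B1 = X.
n_T = Σnᵢ = 2 − X.
Mole fractions y_i = n_i/n_T; Kp = p_B1 / (p_B2 p_A1) with p_i = y_i·P.
This yields a degree-2 equation in X; solving on (0,1), X = 0.649.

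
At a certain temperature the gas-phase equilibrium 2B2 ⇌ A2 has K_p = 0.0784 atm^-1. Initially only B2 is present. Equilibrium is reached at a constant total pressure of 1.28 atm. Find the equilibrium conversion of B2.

X = 0.155

Take 1 mol B2 as basis and let X be its fractional conversion, so ξ = 0.5X.
At extent ξ: n_B2 = 1 − X; n_A2 = 0.5X.
Summing: n_T = 1 − 0.5X.
With p_i = (n_i/n_T)P, K_p = p_A2 / (p_B2^2).
Setting this equal to 0.0784 atm^-1 and taking the physical root (0 < X < 1) gives X = 0.155.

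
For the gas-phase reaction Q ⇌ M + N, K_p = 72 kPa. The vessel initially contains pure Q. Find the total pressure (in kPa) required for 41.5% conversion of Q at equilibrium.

Let X = conversion of Q (basis 1 mol Q); extent of reaction ξ = X.
Mole table: n_Q = 1 − X; n_M = X; n_N = X.
n_T = Σnᵢ = 1 + X.
K_p = p_M p_N / (p_Q) with p_i = (n_i/n_T)·P.
At X = 0.415: the mole-fraction product g(X) = Π y_i^ν_i = 0.2081. Since K_p = g(X)·P^{1}, P = (K_p/g)^(1/1) = (72/0.2081)^(1/1) = 346 kPa.

P = 346 kPa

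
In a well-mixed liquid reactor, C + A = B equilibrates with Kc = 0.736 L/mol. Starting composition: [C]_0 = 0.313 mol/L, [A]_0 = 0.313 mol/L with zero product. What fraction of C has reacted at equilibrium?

Let X = conversion of C; extent ξ = 0.313·X mol/L.
Concentrations: [C] = 0.313 − 0.313X; [A] = 0.313 − 0.313X; [B] = 0.313X.
Kc = [B] / ([C] [A]).
Solving Kc = 0.736 for X ∈ (0,1): X = 0.162.

X = 0.162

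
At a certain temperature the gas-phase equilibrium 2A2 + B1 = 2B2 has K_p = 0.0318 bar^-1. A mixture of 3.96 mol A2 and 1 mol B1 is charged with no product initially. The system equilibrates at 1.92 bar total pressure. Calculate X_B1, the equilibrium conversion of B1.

X = 0.184

Let X = conversion of B1 (basis 1 mol B1); extent of reaction ξ = X.
At extent ξ: n_A2 = 3.96 − 2X; n_B1 = 1 − X; n_B2 = 2X.
Total moles n_T = 4.96 − X.
Mole fractions y_i = n_i/n_T; K_p = p_B2^2 / (p_A2^2 p_B1) with p_i = y_i·P.
Substituting and setting equal to 0.0318 bar^-1 gives a polynomial in X; the root in (0,1) is X = 0.184.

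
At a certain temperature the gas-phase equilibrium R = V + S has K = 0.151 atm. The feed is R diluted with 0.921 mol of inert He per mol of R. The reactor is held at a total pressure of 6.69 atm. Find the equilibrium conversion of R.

Basis: 1 mol R initially; let X = conversion of R. Extent ξ = X.
At extent ξ: n_R = 1 − X; n_V = X; n_S = X; n_I = 0.921 (inert).
Total moles n_T = 1.92 + X.
Mole fractions y_i = n_i/n_T; K = p_V p_S / (p_R) with p_i = y_i·P.
This yields a degree-2 equation in X; solving on (0,1), X = 0.196.

X = 0.196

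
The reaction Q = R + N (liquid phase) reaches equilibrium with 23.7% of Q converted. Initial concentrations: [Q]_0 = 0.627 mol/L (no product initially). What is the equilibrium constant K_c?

K_c = 0.0462 mol/L

Let X = conversion of Q.
Concentrations: [Q] = 0.627 − 0.627X; [R] = 0.627X; [N] = 0.627X.
At X = 0.237: [Q] = 0.478, [R] = 0.149, [N] = 0.149.
K_c = [R] [N] / ([Q]) = 0.0462 mol/L.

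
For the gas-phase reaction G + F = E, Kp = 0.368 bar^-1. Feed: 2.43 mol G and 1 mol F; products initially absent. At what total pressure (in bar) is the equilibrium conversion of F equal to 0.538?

P = 4.84 bar

Take 1 mol F as basis and let X be its fractional conversion, so ξ = X.
Moles: n_G = 2.43 − X; n_F = 1 − X; n_E = X.
Summing: n_T = 3.43 − X.
Kp = p_E / (p_G p_F) with p_i = (n_i/n_T)·P.
At X = 0.538: the mole-fraction product g(X) = Π y_i^ν_i = 1.78. Since Kp = g(X)·P^{-1}, P = (g/Kp)^(1/1) = (1.78/0.368)^(1/1) = 4.84 bar.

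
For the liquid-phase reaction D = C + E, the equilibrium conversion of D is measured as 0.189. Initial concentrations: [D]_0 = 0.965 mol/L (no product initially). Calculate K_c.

K_c = 0.0425 mol/L

Let X = conversion of D.
Concentrations: [D] = 0.965 − 0.965X; [C] = 0.965X; [E] = 0.965X.
At X = 0.189: [D] = 0.783, [C] = 0.182, [E] = 0.182.
K_c = [C] [E] / ([D]) = 0.0425 mol/L.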